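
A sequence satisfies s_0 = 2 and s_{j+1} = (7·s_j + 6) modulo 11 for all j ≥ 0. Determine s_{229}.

Computing terms: s_0 = 2, s_1 = 9, s_2 = 3, s_3 = 5, s_4 = 8, s_5 = 7, s_6 = 0, s_7 = 6, s_8 = 4, s_9 = 1, s_{10} = 2.
The sequence repeats with period 10.
So s_{229} = s_{0 + ((229-0) mod 10)} = s_9 = 1.

1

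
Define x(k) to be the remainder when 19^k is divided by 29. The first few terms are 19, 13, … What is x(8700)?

7

Computing terms: x(1) = 19,  x(2) = 13,  x(3) = 15,  x(4) = 24,  x(5) = 21,  x(6) = 22,  x(7) = 12,  x(8) = 25,  x(9) = 11,  x(10) = 6,  x(11) = 27,  x(12) = 20,  x(13) = 3,  x(14) = 28,  x(15) = 10,  x(16) = 16,  x(17) = 14,  x(18) = 5,  x(19) = 8,  x(20) = 7,  x(21) = 17,  x(22) = 4,  x(23) = 18,  x(24) = 23,  x(25) = 2,  x(26) = 9,  x(27) = 26,  x(28) = 1,  x(29) = 19.
Since x(29) = x(1) = 19, the sequence is periodic with period 28.
So x(8700) = x(1 + ((8700-1) mod 28)) = x(20) = 7.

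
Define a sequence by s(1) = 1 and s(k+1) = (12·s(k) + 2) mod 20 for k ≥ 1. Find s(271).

Computing terms: s(1) = 1; s(2) = 14; s(3) = 10; s(4) = 2; s(5) = 6; s(6) = 14.
Since s(6) = s(2) = 14, the sequence is eventually periodic: after a pre-period of length 1 it cycles with period 4.
For k ≥ 2, s(k) depends only on (k - 2) mod 4. (271 - 2) mod 4 = 1, so s(271) = s(3) = 10.

10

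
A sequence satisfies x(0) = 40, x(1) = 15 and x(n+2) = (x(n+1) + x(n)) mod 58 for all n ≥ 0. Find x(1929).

26

Computing terms: x(0) = 40; x(1) = 15; x(2) = 55; x(3) = 12; x(4) = 9; x(5) = 21; x(6) = 30; x(7) = 51; x(8) = 23; x(9) = 16; x(10) = 39; x(11) = 55; x(12) = 36; x(13) = 33; x(14) = 11; x(15) = 44; x(16) = 55; x(17) = 41; x(18) = 38; x(19) = 21; x(20) = 1; x(21) = 22; x(22) = 23; x(23) = 45; x(24) = 10; x(25) = 55; x(26) = 7; x(27) = 4; x(28) = 11; x(29) = 15; x(30) = 26; x(31) = 41; x(32) = 9; x(33) = 50; x(34) = 1; x(35) = 51; x(36) = 52; x(37) = 45; x(38) = 39; x(39) = 26; x(40) = 7; x(41) = 33; x(42) = 40; x(43) = 15.
The sequence repeats with period 42.
(1929 - 0) mod 42 = 39, so x(1929) = x(39) = 26.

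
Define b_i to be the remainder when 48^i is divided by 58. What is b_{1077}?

b_0 = 1,  b_1 = 48,  b_2 = 42,  b_3 = 44,  b_4 = 24,  b_5 = 50,  b_6 = 22,  b_7 = 12,  b_8 = 54,  b_9 = 40,  b_{10} = 6,  b_{11} = 56,  b_{12} = 20,  b_{13} = 32,  b_{14} = 28,  b_{15} = 10,  b_{16} = 16,  b_{17} = 14,  b_{18} = 34,  b_{19} = 8,  b_{20} = 36,  b_{21} = 46,  b_{22} = 4,  b_{23} = 18,  b_{24} = 52,  b_{25} = 2,  b_{26} = 38,  b_{27} = 26,  b_{28} = 30,  b_{29} = 48.
Since b_{29} = b_1 = 48, the sequence is eventually periodic: after a pre-period of length 1 it cycles with period 28.
For i ≥ 1, b_i depends only on (i - 1) mod 28. (1077 - 1) mod 28 = 12, so b_{1077} = b_{13} = 32.

32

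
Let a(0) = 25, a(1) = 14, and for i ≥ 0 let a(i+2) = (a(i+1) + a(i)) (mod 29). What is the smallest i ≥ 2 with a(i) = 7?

12

Computing terms: a(0) = 25, a(1) = 14, a(2) = 10, a(3) = 24, a(4) = 5, a(5) = 0, a(6) = 5, a(7) = 5, a(8) = 10, a(9) = 15, a(10) = 25, a(11) = 11, a(12) = 7, a(13) = 18, a(14) = 25, a(15) = 14.
The sequence repeats with period 14.
The value 7 first appears (with i ≥ 2) at a(12).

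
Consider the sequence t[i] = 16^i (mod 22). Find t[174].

t[0] = 1; t[1] = 16; t[2] = 14; t[3] = 4; t[4] = 20; t[5] = 12; t[6] = 16.
Since t[6] = t[1] = 16, the sequence is eventually periodic: after a pre-period of length 1 it cycles with period 5.
For i ≥ 1, t[i] depends only on (i - 1) mod 5. (174 - 1) mod 5 = 3, so t[174] = t[4] = 20.

20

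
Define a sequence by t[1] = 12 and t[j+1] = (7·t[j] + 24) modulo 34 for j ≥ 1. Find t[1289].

We have t[1] = 12,  t[2] = 6,  t[3] = 32,  t[4] = 10,  t[5] = 26,  t[6] = 2,  t[7] = 4,  t[8] = 18,  t[9] = 14,  t[10] = 20,  t[11] = 28,  t[12] = 16,  t[13] = 0,  t[14] = 24,  t[15] = 22,  t[16] = 8,  t[17] = 12.
The sequence repeats with period 16.
(1289 - 1) mod 16 = 8, so t[1289] = t[9] = 14.

14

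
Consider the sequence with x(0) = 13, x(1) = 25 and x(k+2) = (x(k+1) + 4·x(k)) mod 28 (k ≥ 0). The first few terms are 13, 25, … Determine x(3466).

21

We have x(0) = 13, x(1) = 25, x(2) = 21, x(3) = 9, x(4) = 9, x(5) = 17, x(6) = 25, x(7) = 9, x(8) = 25, x(9) = 5, x(10) = 21, x(11) = 13, x(12) = 13, x(13) = 9, x(14) = 5, x(15) = 13, x(16) = 5, x(17) = 1, x(18) = 21, x(19) = 25, x(20) = 25, x(21) = 13, x(22) = 1, x(23) = 25, x(24) = 1, x(25) = 17, x(26) = 21, x(27) = 5, x(28) = 5, x(29) = 25, x(30) = 17, x(31) = 5, x(32) = 17, x(33) = 9, x(34) = 21, x(35) = 1, x(36) = 1, x(37) = 5, x(38) = 9, x(39) = 1, x(40) = 9, x(41) = 13, x(42) = 21, x(43) = 17, x(44) = 17, x(45) = 1, x(46) = 13, x(47) = 17, x(48) = 13, x(49) = 25.
Since (x(48), x(49)) = (x(0), x(1)) = (13, 25) (two consecutive terms determine the rest), the sequence is periodic with period 48.
So x(3466) = x(0 + ((3466-0) mod 48)) = x(10) = 21.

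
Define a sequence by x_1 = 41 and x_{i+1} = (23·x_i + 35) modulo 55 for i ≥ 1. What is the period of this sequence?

44

x_1 = 41; x_2 = 43; x_3 = 34; x_4 = 47; x_5 = 16; x_6 = 18; x_7 = 9; x_8 = 22; x_9 = 46; x_{10} = 48; x_{11} = 39; x_{12} = 52; x_{13} = 21; x_{14} = 23; x_{15} = 14; x_{16} = 27; x_{17} = 51; x_{18} = 53; x_{19} = 44; x_{20} = 2; x_{21} = 26; x_{22} = 28; x_{23} = 19; x_{24} = 32; x_{25} = 1; x_{26} = 3; x_{27} = 49; x_{28} = 7; x_{29} = 31; x_{30} = 33; x_{31} = 24; x_{32} = 37; x_{33} = 6; x_{34} = 8; x_{35} = 54; x_{36} = 12; x_{37} = 36; x_{38} = 38; x_{39} = 29; x_{40} = 42; x_{41} = 11; x_{42} = 13; x_{43} = 4; x_{44} = 17; x_{45} = 41.
The sequence repeats with period 44.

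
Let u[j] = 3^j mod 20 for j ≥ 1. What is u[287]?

Computing terms: u[1] = 3; u[2] = 9; u[3] = 7; u[4] = 1; u[5] = 3.
The sequence repeats with period 4.
So u[287] = u[1 + ((287-1) mod 4)] = u[3] = 7.

7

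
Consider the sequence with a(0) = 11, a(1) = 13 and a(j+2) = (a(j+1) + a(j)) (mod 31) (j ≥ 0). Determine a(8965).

8

We have a(0) = 11, a(1) = 13, a(2) = 24, a(3) = 6, a(4) = 30, a(5) = 5, a(6) = 4, a(7) = 9, a(8) = 13, a(9) = 22, a(10) = 4, a(11) = 26, a(12) = 30, a(13) = 25, a(14) = 24, a(15) = 18, a(16) = 11, a(17) = 29, a(18) = 9, a(19) = 7, a(20) = 16, a(21) = 23, a(22) = 8, a(23) = 0, a(24) = 8, a(25) = 8, a(26) = 16, a(27) = 24, a(28) = 9, a(29) = 2, a(30) = 11, a(31) = 13.
The sequence repeats with period 30.
So a(8965) = a(0 + ((8965-0) mod 30)) = a(25) = 8.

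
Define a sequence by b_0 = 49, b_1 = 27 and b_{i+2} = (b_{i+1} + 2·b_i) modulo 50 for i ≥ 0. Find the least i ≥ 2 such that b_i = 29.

3

Listing terms: b_0 = 49, b_1 = 27, b_2 = 25, b_3 = 29, b_4 = 29, b_5 = 37, b_6 = 45, b_7 = 19, b_8 = 9, b_9 = 47, b_{10} = 15, b_{11} = 9, b_{12} = 39, b_{13} = 7, b_{14} = 35, b_{15} = 49, b_{16} = 19, b_{17} = 17, b_{18} = 5, b_{19} = 39, b_{20} = 49, b_{21} = 27.
The sequence repeats with period 20.
The value 29 first appears (with i ≥ 2) at b_3.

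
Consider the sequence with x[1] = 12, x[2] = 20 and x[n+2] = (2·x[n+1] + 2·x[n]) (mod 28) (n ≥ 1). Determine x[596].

0

Computing terms: x[1] = 12; x[2] = 20; x[3] = 8; x[4] = 0; x[5] = 16; x[6] = 4; x[7] = 12; x[8] = 4; x[9] = 4; x[10] = 16; x[11] = 12; x[12] = 0; x[13] = 24; x[14] = 20; x[15] = 4; x[16] = 20; x[17] = 20; x[18] = 24; x[19] = 4; x[20] = 0; x[21] = 8; x[22] = 16; x[23] = 20; x[24] = 16; x[25] = 16; x[26] = 8; x[27] = 20; x[28] = 0; x[29] = 12; x[30] = 24; x[31] = 16; x[32] = 24; x[33] = 24; x[34] = 12; x[35] = 16; x[36] = 0; x[37] = 4; x[38] = 8; x[39] = 24; x[40] = 8; x[41] = 8; x[42] = 4; x[43] = 24; x[44] = 0; x[45] = 20; x[46] = 12; x[47] = 8; x[48] = 12; x[49] = 12; x[50] = 20.
Since (x[49], x[50]) = (x[1], x[2]) = (12, 20) (two consecutive terms determine the rest), the sequence is periodic with period 48.
(596 - 1) mod 48 = 19, so x[596] = x[20] = 0.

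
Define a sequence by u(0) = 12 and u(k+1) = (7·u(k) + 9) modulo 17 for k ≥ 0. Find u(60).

4

u(0) = 12,  u(1) = 8,  u(2) = 14,  u(3) = 5,  u(4) = 10,  u(5) = 11,  u(6) = 1,  u(7) = 16,  u(8) = 2,  u(9) = 6,  u(10) = 0,  u(11) = 9,  u(12) = 4,  u(13) = 3,  u(14) = 13,  u(15) = 15,  u(16) = 12.
Since u(16) = u(0) = 12, the sequence is periodic with period 16.
So u(60) = u(0 + ((60-0) mod 16)) = u(12) = 4.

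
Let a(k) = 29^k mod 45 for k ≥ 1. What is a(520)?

16

Computing terms: a(1) = 29; a(2) = 31; a(3) = 44; a(4) = 16; a(5) = 14; a(6) = 1; a(7) = 29.
Since a(7) = a(1) = 29, the sequence is periodic with period 6.
(520 - 1) mod 6 = 3, so a(520) = a(4) = 16.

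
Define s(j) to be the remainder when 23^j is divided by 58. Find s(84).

s(1) = 23, s(2) = 7, s(3) = 45, s(4) = 49, s(5) = 25, s(6) = 53, s(7) = 1, s(8) = 23.
The sequence repeats with period 7.
(84 - 1) mod 7 = 6, so s(84) = s(7) = 1.

1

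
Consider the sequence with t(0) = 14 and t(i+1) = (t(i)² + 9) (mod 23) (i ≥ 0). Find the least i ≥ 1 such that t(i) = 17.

t(0) = 14; t(1) = 21; t(2) = 13; t(3) = 17; t(4) = 22; t(5) = 10; t(6) = 17.
Since t(6) = t(3) = 17, the sequence is eventually periodic: after a pre-period of length 3 it cycles with period 3.
The value 17 first appears (with i ≥ 1) at t(3).

3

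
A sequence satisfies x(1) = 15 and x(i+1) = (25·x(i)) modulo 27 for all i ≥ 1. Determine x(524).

x(1) = 15, x(2) = 24, x(3) = 6, x(4) = 15.
Since x(4) = x(1) = 15, the sequence is periodic with period 3.
So x(524) = x(1 + ((524-1) mod 3)) = x(2) = 24.

24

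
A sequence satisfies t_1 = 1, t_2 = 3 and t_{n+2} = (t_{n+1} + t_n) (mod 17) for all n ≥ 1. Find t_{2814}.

We have t_1 = 1, t_2 = 3, t_3 = 4, t_4 = 7, t_5 = 11, t_6 = 1, t_7 = 12, t_8 = 13, t_9 = 8, t_{10} = 4, t_{11} = 12, t_{12} = 16, t_{13} = 11, t_{14} = 10, t_{15} = 4, t_{16} = 14, t_{17} = 1, t_{18} = 15, t_{19} = 16, t_{20} = 14, t_{21} = 13, t_{22} = 10, t_{23} = 6, t_{24} = 16, t_{25} = 5, t_{26} = 4, t_{27} = 9, t_{28} = 13, t_{29} = 5, t_{30} = 1, t_{31} = 6, t_{32} = 7, t_{33} = 13, t_{34} = 3, t_{35} = 16, t_{36} = 2, t_{37} = 1, t_{38} = 3.
Since (t_{37}, t_{38}) = (t_1, t_2) = (1, 3) (two consecutive terms determine the rest), the sequence is periodic with period 36.
(2814 - 1) mod 36 = 5, so t_{2814} = t_6 = 1.

1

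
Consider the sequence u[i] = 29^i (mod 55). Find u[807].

39

u[1] = 29; u[2] = 16; u[3] = 24; u[4] = 36; u[5] = 54; u[6] = 26; u[7] = 39; u[8] = 31; u[9] = 19; u[10] = 1; u[11] = 29.
Since u[11] = u[1] = 29, the sequence is periodic with period 10.
So u[807] = u[1 + ((807-1) mod 10)] = u[7] = 39.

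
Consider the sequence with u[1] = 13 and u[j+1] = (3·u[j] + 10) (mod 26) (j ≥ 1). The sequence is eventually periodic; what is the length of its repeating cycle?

We have u[1] = 13, u[2] = 23, u[3] = 1, u[4] = 13.
The sequence repeats with period 3.

3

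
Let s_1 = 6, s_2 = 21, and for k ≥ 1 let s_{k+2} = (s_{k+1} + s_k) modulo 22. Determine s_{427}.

0

Listing terms: s_1 = 6,  s_2 = 21,  s_3 = 5,  s_4 = 4,  s_5 = 9,  s_6 = 13,  s_7 = 0,  s_8 = 13,  s_9 = 13,  s_{10} = 4,  s_{11} = 17,  s_{12} = 21,  s_{13} = 16,  s_{14} = 15,  s_{15} = 9,  s_{16} = 2,  s_{17} = 11,  s_{18} = 13,  s_{19} = 2,  s_{20} = 15,  s_{21} = 17,  s_{22} = 10,  s_{23} = 5,  s_{24} = 15,  s_{25} = 20,  s_{26} = 13,  s_{27} = 11,  s_{28} = 2,  s_{29} = 13,  s_{30} = 15,  s_{31} = 6,  s_{32} = 21.
The sequence repeats with period 30.
So s_{427} = s_{1 + ((427-1) mod 30)} = s_7 = 0.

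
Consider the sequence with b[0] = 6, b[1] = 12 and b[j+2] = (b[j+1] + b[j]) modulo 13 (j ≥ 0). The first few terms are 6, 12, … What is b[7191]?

12

We have b[0] = 6,  b[1] = 12,  b[2] = 5,  b[3] = 4,  b[4] = 9,  b[5] = 0,  b[6] = 9,  b[7] = 9,  b[8] = 5,  b[9] = 1,  b[10] = 6,  b[11] = 7,  b[12] = 0,  b[13] = 7,  b[14] = 7,  b[15] = 1,  b[16] = 8,  b[17] = 9,  b[18] = 4,  b[19] = 0,  b[20] = 4,  b[21] = 4,  b[22] = 8,  b[23] = 12,  b[24] = 7,  b[25] = 6,  b[26] = 0,  b[27] = 6,  b[28] = 6,  b[29] = 12.
Since (b[28], b[29]) = (b[0], b[1]) = (6, 12) (two consecutive terms determine the rest), the sequence is periodic with period 28.
So b[7191] = b[0 + ((7191-0) mod 28)] = b[23] = 12.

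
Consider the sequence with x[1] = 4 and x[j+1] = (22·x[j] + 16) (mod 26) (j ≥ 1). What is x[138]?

Listing terms: x[1] = 4; x[2] = 0; x[3] = 16; x[4] = 4.
Since x[4] = x[1] = 4, the sequence is periodic with period 3.
So x[138] = x[1 + ((138-1) mod 3)] = x[3] = 16.

16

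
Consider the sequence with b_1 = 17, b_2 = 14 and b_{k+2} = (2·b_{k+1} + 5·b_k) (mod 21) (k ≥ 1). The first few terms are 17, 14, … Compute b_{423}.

Computing terms: b_1 = 17, b_2 = 14, b_3 = 8, b_4 = 2, b_5 = 2, b_6 = 14, b_7 = 17, b_8 = 20, b_9 = 20, b_{10} = 14, b_{11} = 2, b_{12} = 11, b_{13} = 11, b_{14} = 14, b_{15} = 20, b_{16} = 5, b_{17} = 5, b_{18} = 14, b_{19} = 11, b_{20} = 8, b_{21} = 8, b_{22} = 14, b_{23} = 5, b_{24} = 17, b_{25} = 17, b_{26} = 14.
The sequence repeats with period 24.
So b_{423} = b_{1 + ((423-1) mod 24)} = b_{15} = 20.

20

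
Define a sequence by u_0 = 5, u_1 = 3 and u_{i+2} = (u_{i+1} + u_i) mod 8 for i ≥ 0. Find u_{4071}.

3

u_0 = 5,  u_1 = 3,  u_2 = 0,  u_3 = 3,  u_4 = 3,  u_5 = 6,  u_6 = 1,  u_7 = 7,  u_8 = 0,  u_9 = 7,  u_{10} = 7,  u_{11} = 6,  u_{12} = 5,  u_{13} = 3.
The sequence repeats with period 12.
(4071 - 0) mod 12 = 3, so u_{4071} = u_3 = 3.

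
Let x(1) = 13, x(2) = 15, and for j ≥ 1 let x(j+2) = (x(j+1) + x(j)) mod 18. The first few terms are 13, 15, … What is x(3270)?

6

Computing terms: x(1) = 13, x(2) = 15, x(3) = 10, x(4) = 7, x(5) = 17, x(6) = 6, x(7) = 5, x(8) = 11, x(9) = 16, x(10) = 9, x(11) = 7, x(12) = 16, x(13) = 5, x(14) = 3, x(15) = 8, x(16) = 11, x(17) = 1, x(18) = 12, x(19) = 13, x(20) = 7, x(21) = 2, x(22) = 9, x(23) = 11, x(24) = 2, x(25) = 13, x(26) = 15.
The sequence repeats with period 24.
(3270 - 1) mod 24 = 5, so x(3270) = x(6) = 6.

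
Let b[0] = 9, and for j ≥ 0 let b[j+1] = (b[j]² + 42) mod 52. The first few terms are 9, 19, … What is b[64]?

We have b[0] = 9,  b[1] = 19,  b[2] = 39,  b[3] = 3,  b[4] = 51,  b[5] = 43,  b[6] = 19.
Since b[6] = b[1] = 19, the sequence is eventually periodic: after a pre-period of length 1 it cycles with period 5.
For j ≥ 1, b[j] depends only on (j - 1) mod 5. (64 - 1) mod 5 = 3, so b[64] = b[4] = 51.

51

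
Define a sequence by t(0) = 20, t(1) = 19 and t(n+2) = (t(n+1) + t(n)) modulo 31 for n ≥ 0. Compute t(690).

We have t(0) = 20,  t(1) = 19,  t(2) = 8,  t(3) = 27,  t(4) = 4,  t(5) = 0,  t(6) = 4,  t(7) = 4,  t(8) = 8,  t(9) = 12,  t(10) = 20,  t(11) = 1,  t(12) = 21,  t(13) = 22,  t(14) = 12,  t(15) = 3,  t(16) = 15,  t(17) = 18,  t(18) = 2,  t(19) = 20,  t(20) = 22,  t(21) = 11,  t(22) = 2,  t(23) = 13,  t(24) = 15,  t(25) = 28,  t(26) = 12,  t(27) = 9,  t(28) = 21,  t(29) = 30,  t(30) = 20,  t(31) = 19.
Since (t(30), t(31)) = (t(0), t(1)) = (20, 19) (two consecutive terms determine the rest), the sequence is periodic with period 30.
So t(690) = t(0 + ((690-0) mod 30)) = t(0) = 20.

20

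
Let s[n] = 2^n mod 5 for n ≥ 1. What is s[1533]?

s[1] = 2, s[2] = 4, s[3] = 3, s[4] = 1, s[5] = 2.
Since s[5] = s[1] = 2, the sequence is periodic with period 4.
So s[1533] = s[1 + ((1533-1) mod 4)] = s[1] = 2.

2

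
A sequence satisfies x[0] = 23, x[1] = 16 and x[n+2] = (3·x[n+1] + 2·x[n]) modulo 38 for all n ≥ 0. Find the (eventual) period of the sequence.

Listing terms: x[0] = 23,  x[1] = 16,  x[2] = 18,  x[3] = 10,  x[4] = 28,  x[5] = 28,  x[6] = 26,  x[7] = 20,  x[8] = 36,  x[9] = 34,  x[10] = 22,  x[11] = 20,  x[12] = 28,  x[13] = 10,  x[14] = 10,  x[15] = 12,  x[16] = 18,  x[17] = 2,  x[18] = 4,  x[19] = 16,  x[20] = 18.
Since (x[19], x[20]) = (x[1], x[2]) = (16, 18) (two consecutive terms determine the rest), the sequence is eventually periodic: after a pre-period of length 1 it cycles with period 18.

18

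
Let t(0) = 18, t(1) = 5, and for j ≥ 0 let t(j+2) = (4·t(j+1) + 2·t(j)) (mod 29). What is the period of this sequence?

28

We have t(0) = 18, t(1) = 5, t(2) = 27, t(3) = 2, t(4) = 4, t(5) = 20, t(6) = 1, t(7) = 15, t(8) = 4, t(9) = 17, t(10) = 18, t(11) = 19, t(12) = 25, t(13) = 22, t(14) = 22, t(15) = 16, t(16) = 21, t(17) = 0, t(18) = 13, t(19) = 23, t(20) = 2, t(21) = 25, t(22) = 17, t(23) = 2, t(24) = 13, t(25) = 27, t(26) = 18, t(27) = 10, t(28) = 18, t(29) = 5.
Since (t(28), t(29)) = (t(0), t(1)) = (18, 5) (two consecutive terms determine the rest), the sequence is periodic with period 28.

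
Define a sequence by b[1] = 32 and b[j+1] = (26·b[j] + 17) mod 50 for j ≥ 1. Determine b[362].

Computing terms: b[1] = 32; b[2] = 49; b[3] = 41; b[4] = 33; b[5] = 25; b[6] = 17; b[7] = 9; b[8] = 1; b[9] = 43; b[10] = 35; b[11] = 27; b[12] = 19; b[13] = 11; b[14] = 3; b[15] = 45; b[16] = 37; b[17] = 29; b[18] = 21; b[19] = 13; b[20] = 5; b[21] = 47; b[22] = 39; b[23] = 31; b[24] = 23; b[25] = 15; b[26] = 7; b[27] = 49.
Since b[27] = b[2] = 49, the sequence is eventually periodic: after a pre-period of length 1 it cycles with period 25.
For j ≥ 2, b[j] depends only on (j - 2) mod 25. (362 - 2) mod 25 = 10, so b[362] = b[12] = 19.

19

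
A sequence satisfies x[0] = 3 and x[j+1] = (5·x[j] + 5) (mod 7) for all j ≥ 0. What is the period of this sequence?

6

Computing terms: x[0] = 3,  x[1] = 6,  x[2] = 0,  x[3] = 5,  x[4] = 2,  x[5] = 1,  x[6] = 3.
The sequence repeats with period 6.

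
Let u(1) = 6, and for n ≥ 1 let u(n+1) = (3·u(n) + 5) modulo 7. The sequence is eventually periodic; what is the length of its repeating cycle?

u(1) = 6,  u(2) = 2,  u(3) = 4,  u(4) = 3,  u(5) = 0,  u(6) = 5,  u(7) = 6.
Since u(7) = u(1) = 6, the sequence is periodic with period 6.

6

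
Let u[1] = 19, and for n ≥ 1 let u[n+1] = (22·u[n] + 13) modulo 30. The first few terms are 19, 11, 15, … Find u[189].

9

u[1] = 19; u[2] = 11; u[3] = 15; u[4] = 13; u[5] = 29; u[6] = 21; u[7] = 25; u[8] = 23; u[9] = 9; u[10] = 1; u[11] = 5; u[12] = 3; u[13] = 19.
The sequence repeats with period 12.
So u[189] = u[1 + ((189-1) mod 12)] = u[9] = 9.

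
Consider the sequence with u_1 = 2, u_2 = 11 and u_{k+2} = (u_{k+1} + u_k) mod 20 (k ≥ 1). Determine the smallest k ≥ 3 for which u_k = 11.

Computing terms: u_1 = 2,  u_2 = 11,  u_3 = 13,  u_4 = 4,  u_5 = 17,  u_6 = 1,  u_7 = 18,  u_8 = 19,  u_9 = 17,  u_{10} = 16,  u_{11} = 13,  u_{12} = 9,  u_{13} = 2,  u_{14} = 11.
The sequence repeats with period 12.
The value 11 next appears (with k ≥ 3) at u_{14}.

14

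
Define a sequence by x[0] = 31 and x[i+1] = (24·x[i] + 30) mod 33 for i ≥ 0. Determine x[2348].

21

x[0] = 31, x[1] = 15, x[2] = 27, x[3] = 18, x[4] = 0, x[5] = 30, x[6] = 24, x[7] = 12, x[8] = 21, x[9] = 6, x[10] = 9, x[11] = 15.
Since x[11] = x[1] = 15, the sequence is eventually periodic: after a pre-period of length 1 it cycles with period 10.
For i ≥ 1, x[i] depends only on (i - 1) mod 10. (2348 - 1) mod 10 = 7, so x[2348] = x[8] = 21.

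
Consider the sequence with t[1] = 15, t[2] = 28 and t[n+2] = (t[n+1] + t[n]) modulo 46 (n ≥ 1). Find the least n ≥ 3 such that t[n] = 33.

24

We have t[1] = 15; t[2] = 28; t[3] = 43; t[4] = 25; t[5] = 22; t[6] = 1; t[7] = 23; t[8] = 24; t[9] = 1; t[10] = 25; t[11] = 26; t[12] = 5; t[13] = 31; t[14] = 36; t[15] = 21; t[16] = 11; t[17] = 32; t[18] = 43; t[19] = 29; t[20] = 26; t[21] = 9; t[22] = 35; t[23] = 44; t[24] = 33; t[25] = 31; t[26] = 18; t[27] = 3; t[28] = 21; t[29] = 24; t[30] = 45; t[31] = 23; t[32] = 22; t[33] = 45; t[34] = 21; t[35] = 20; t[36] = 41; t[37] = 15; t[38] = 10; t[39] = 25; t[40] = 35; t[41] = 14; t[42] = 3; t[43] = 17; t[44] = 20; t[45] = 37; t[46] = 11; t[47] = 2; t[48] = 13; t[49] = 15; t[50] = 28.
Since (t[49], t[50]) = (t[1], t[2]) = (15, 28) (two consecutive terms determine the rest), the sequence is periodic with period 48.
The value 33 first appears (with n ≥ 3) at t[24].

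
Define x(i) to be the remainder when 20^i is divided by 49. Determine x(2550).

8

Listing terms: x(1) = 20,  x(2) = 8,  x(3) = 13,  x(4) = 15,  x(5) = 6,  x(6) = 22,  x(7) = 48,  x(8) = 29,  x(9) = 41,  x(10) = 36,  x(11) = 34,  x(12) = 43,  x(13) = 27,  x(14) = 1,  x(15) = 20.
Since x(15) = x(1) = 20, the sequence is periodic with period 14.
(2550 - 1) mod 14 = 1, so x(2550) = x(2) = 8.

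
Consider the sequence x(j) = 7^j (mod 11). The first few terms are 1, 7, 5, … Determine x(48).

Computing terms: x(0) = 1, x(1) = 7, x(2) = 5, x(3) = 2, x(4) = 3, x(5) = 10, x(6) = 4, x(7) = 6, x(8) = 9, x(9) = 8, x(10) = 1.
The sequence repeats with period 10.
(48 - 0) mod 10 = 8, so x(48) = x(8) = 9.

9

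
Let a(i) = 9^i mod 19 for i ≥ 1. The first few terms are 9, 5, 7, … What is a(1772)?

Listing terms: a(1) = 9,  a(2) = 5,  a(3) = 7,  a(4) = 6,  a(5) = 16,  a(6) = 11,  a(7) = 4,  a(8) = 17,  a(9) = 1,  a(10) = 9.
The sequence repeats with period 9.
(1772 - 1) mod 9 = 7, so a(1772) = a(8) = 17.

17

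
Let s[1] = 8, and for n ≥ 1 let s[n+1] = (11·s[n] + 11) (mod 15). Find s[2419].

11

We have s[1] = 8; s[2] = 9; s[3] = 5; s[4] = 6; s[5] = 2; s[6] = 3; s[7] = 14; s[8] = 0; s[9] = 11; s[10] = 12; s[11] = 8.
The sequence repeats with period 10.
So s[2419] = s[1 + ((2419-1) mod 10)] = s[9] = 11.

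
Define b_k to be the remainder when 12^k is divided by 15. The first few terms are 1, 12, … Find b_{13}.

12

We have b_0 = 1; b_1 = 12; b_2 = 9; b_3 = 3; b_4 = 6; b_5 = 12.
Since b_5 = b_1 = 12, the sequence is eventually periodic: after a pre-period of length 1 it cycles with period 4.
For k ≥ 1, b_k depends only on (k - 1) mod 4. (13 - 1) mod 4 = 0, so b_{13} = b_1 = 12.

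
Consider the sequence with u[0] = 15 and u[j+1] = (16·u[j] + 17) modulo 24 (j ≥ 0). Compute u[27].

Computing terms: u[0] = 15, u[1] = 17, u[2] = 1, u[3] = 9, u[4] = 17.
Since u[4] = u[1] = 17, the sequence is eventually periodic: after a pre-period of length 1 it cycles with period 3.
For j ≥ 1, u[j] depends only on (j - 1) mod 3. (27 - 1) mod 3 = 2, so u[27] = u[3] = 9.

9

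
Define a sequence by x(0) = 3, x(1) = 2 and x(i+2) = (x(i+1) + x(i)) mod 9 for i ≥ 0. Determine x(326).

Computing terms: x(0) = 3; x(1) = 2; x(2) = 5; x(3) = 7; x(4) = 3; x(5) = 1; x(6) = 4; x(7) = 5; x(8) = 0; x(9) = 5; x(10) = 5; x(11) = 1; x(12) = 6; x(13) = 7; x(14) = 4; x(15) = 2; x(16) = 6; x(17) = 8; x(18) = 5; x(19) = 4; x(20) = 0; x(21) = 4; x(22) = 4; x(23) = 8; x(24) = 3; x(25) = 2.
The sequence repeats with period 24.
(326 - 0) mod 24 = 14, so x(326) = x(14) = 4.

4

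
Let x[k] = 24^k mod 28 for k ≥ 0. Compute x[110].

16

Computing terms: x[0] = 1, x[1] = 24, x[2] = 16, x[3] = 20, x[4] = 4, x[5] = 12, x[6] = 8, x[7] = 24.
Since x[7] = x[1] = 24, the sequence is eventually periodic: after a pre-period of length 1 it cycles with period 6.
For k ≥ 1, x[k] depends only on (k - 1) mod 6. (110 - 1) mod 6 = 1, so x[110] = x[2] = 16.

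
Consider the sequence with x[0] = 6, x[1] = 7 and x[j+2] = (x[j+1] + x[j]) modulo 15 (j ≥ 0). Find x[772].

We have x[0] = 6, x[1] = 7, x[2] = 13, x[3] = 5, x[4] = 3, x[5] = 8, x[6] = 11, x[7] = 4, x[8] = 0, x[9] = 4, x[10] = 4, x[11] = 8, x[12] = 12, x[13] = 5, x[14] = 2, x[15] = 7, x[16] = 9, x[17] = 1, x[18] = 10, x[19] = 11, x[20] = 6, x[21] = 2, x[22] = 8, x[23] = 10, x[24] = 3, x[25] = 13, x[26] = 1, x[27] = 14, x[28] = 0, x[29] = 14, x[30] = 14, x[31] = 13, x[32] = 12, x[33] = 10, x[34] = 7, x[35] = 2, x[36] = 9, x[37] = 11, x[38] = 5, x[39] = 1, x[40] = 6, x[41] = 7.
The sequence repeats with period 40.
(772 - 0) mod 40 = 12, so x[772] = x[12] = 12.

12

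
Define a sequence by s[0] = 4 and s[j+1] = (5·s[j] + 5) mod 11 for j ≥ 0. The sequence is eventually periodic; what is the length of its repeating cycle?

s[0] = 4,  s[1] = 3,  s[2] = 9,  s[3] = 6,  s[4] = 2,  s[5] = 4.
Since s[5] = s[0] = 4, the sequence is periodic with period 5.

5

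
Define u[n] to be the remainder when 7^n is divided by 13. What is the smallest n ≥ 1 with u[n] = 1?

12

Listing terms: u[0] = 1; u[1] = 7; u[2] = 10; u[3] = 5; u[4] = 9; u[5] = 11; u[6] = 12; u[7] = 6; u[8] = 3; u[9] = 8; u[10] = 4; u[11] = 2; u[12] = 1.
The sequence repeats with period 12.
The value 1 next appears (with n ≥ 1) at u[12].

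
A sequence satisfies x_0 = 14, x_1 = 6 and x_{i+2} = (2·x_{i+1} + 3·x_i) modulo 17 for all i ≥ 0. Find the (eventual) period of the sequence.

We have x_0 = 14, x_1 = 6, x_2 = 3, x_3 = 7, x_4 = 6, x_5 = 16, x_6 = 16, x_7 = 12, x_8 = 4, x_9 = 10, x_{10} = 15, x_{11} = 9, x_{12} = 12, x_{13} = 0, x_{14} = 2, x_{15} = 4, x_{16} = 14, x_{17} = 6.
Since (x_{16}, x_{17}) = (x_0, x_1) = (14, 6) (two consecutive terms determine the rest), the sequence is periodic with period 16.

16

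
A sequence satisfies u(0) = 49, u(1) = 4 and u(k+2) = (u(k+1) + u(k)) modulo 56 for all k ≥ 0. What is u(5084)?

9

Computing terms: u(0) = 49, u(1) = 4, u(2) = 53, u(3) = 1, u(4) = 54, u(5) = 55, u(6) = 53, u(7) = 52, u(8) = 49, u(9) = 45, u(10) = 38, u(11) = 27, u(12) = 9, u(13) = 36, u(14) = 45, u(15) = 25, u(16) = 14, u(17) = 39, u(18) = 53, u(19) = 36, u(20) = 33, u(21) = 13, u(22) = 46, u(23) = 3, u(24) = 49, u(25) = 52, u(26) = 45, u(27) = 41, u(28) = 30, u(29) = 15, u(30) = 45, u(31) = 4, u(32) = 49, u(33) = 53, u(34) = 46, u(35) = 43, u(36) = 33, u(37) = 20, u(38) = 53, u(39) = 17, u(40) = 14, u(41) = 31, u(42) = 45, u(43) = 20, u(44) = 9, u(45) = 29, u(46) = 38, u(47) = 11, u(48) = 49, u(49) = 4.
Since (u(48), u(49)) = (u(0), u(1)) = (49, 4) (two consecutive terms determine the rest), the sequence is periodic with period 48.
(5084 - 0) mod 48 = 44, so u(5084) = u(44) = 9.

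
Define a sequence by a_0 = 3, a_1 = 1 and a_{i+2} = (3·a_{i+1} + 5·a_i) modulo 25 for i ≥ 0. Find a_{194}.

8

Computing terms: a_0 = 3; a_1 = 1; a_2 = 18; a_3 = 9; a_4 = 17; a_5 = 21; a_6 = 23; a_7 = 24; a_8 = 12; a_9 = 6; a_{10} = 3; a_{11} = 14; a_{12} = 7; a_{13} = 16; a_{14} = 8; a_{15} = 4; a_{16} = 2; a_{17} = 1; a_{18} = 13; a_{19} = 19; a_{20} = 22; a_{21} = 11; a_{22} = 18; a_{23} = 9.
Since (a_{22}, a_{23}) = (a_2, a_3) = (18, 9) (two consecutive terms determine the rest), the sequence is eventually periodic: after a pre-period of length 2 it cycles with period 20.
For i ≥ 2, a_i depends only on (i - 2) mod 20. (194 - 2) mod 20 = 12, so a_{194} = a_{14} = 8.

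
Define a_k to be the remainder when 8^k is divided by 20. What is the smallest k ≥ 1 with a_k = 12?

Listing terms: a_0 = 1, a_1 = 8, a_2 = 4, a_3 = 12, a_4 = 16, a_5 = 8.
Since a_5 = a_1 = 8, the sequence is eventually periodic: after a pre-period of length 1 it cycles with period 4.
The value 12 first appears (with k ≥ 1) at a_3.

3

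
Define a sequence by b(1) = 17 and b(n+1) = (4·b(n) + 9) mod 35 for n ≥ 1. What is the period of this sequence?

3

Listing terms: b(1) = 17, b(2) = 7, b(3) = 2, b(4) = 17.
The sequence repeats with period 3.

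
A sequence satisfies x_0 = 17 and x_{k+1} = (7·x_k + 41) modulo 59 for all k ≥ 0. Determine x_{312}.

Computing terms: x_0 = 17, x_1 = 42, x_2 = 40, x_3 = 26, x_4 = 46, x_5 = 9, x_6 = 45, x_7 = 2, x_8 = 55, x_9 = 13, x_{10} = 14, x_{11} = 21, x_{12} = 11, x_{13} = 0, x_{14} = 41, x_{15} = 33, x_{16} = 36, x_{17} = 57, x_{18} = 27, x_{19} = 53, x_{20} = 58, x_{21} = 34, x_{22} = 43, x_{23} = 47, x_{24} = 16, x_{25} = 35, x_{26} = 50, x_{27} = 37, x_{28} = 5, x_{29} = 17.
The sequence repeats with period 29.
(312 - 0) mod 29 = 22, so x_{312} = x_{22} = 43.

43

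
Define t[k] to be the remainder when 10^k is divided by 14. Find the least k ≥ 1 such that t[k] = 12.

5

Listing terms: t[0] = 1,  t[1] = 10,  t[2] = 2,  t[3] = 6,  t[4] = 4,  t[5] = 12,  t[6] = 8,  t[7] = 10.
Since t[7] = t[1] = 10, the sequence is eventually periodic: after a pre-period of length 1 it cycles with period 6.
The value 12 first appears (with k ≥ 1) at t[5].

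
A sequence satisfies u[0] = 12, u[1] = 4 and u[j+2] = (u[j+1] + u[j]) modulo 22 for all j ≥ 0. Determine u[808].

u[0] = 12,  u[1] = 4,  u[2] = 16,  u[3] = 20,  u[4] = 14,  u[5] = 12,  u[6] = 4.
The sequence repeats with period 5.
So u[808] = u[0 + ((808-0) mod 5)] = u[3] = 20.

20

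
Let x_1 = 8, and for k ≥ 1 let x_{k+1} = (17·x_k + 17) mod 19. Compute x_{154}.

8

x_1 = 8, x_2 = 1, x_3 = 15, x_4 = 6, x_5 = 5, x_6 = 7, x_7 = 3, x_8 = 11, x_9 = 14, x_{10} = 8.
Since x_{10} = x_1 = 8, the sequence is periodic with period 9.
(154 - 1) mod 9 = 0, so x_{154} = x_1 = 8.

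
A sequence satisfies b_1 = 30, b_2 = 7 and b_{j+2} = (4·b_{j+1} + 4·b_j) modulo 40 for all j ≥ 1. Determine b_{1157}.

b_1 = 30; b_2 = 7; b_3 = 28; b_4 = 20; b_5 = 32; b_6 = 8; b_7 = 0; b_8 = 32; b_9 = 8.
Since (b_8, b_9) = (b_5, b_6) = (32, 8) (two consecutive terms determine the rest), the sequence is eventually periodic: after a pre-period of length 4 it cycles with period 3.
For j ≥ 5, b_j depends only on (j - 5) mod 3. (1157 - 5) mod 3 = 0, so b_{1157} = b_5 = 32.

32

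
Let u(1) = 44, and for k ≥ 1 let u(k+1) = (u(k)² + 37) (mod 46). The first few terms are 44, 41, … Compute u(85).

40

We have u(1) = 44,  u(2) = 41,  u(3) = 16,  u(4) = 17,  u(5) = 4,  u(6) = 7,  u(7) = 40,  u(8) = 27,  u(9) = 30,  u(10) = 17.
Since u(10) = u(4) = 17, the sequence is eventually periodic: after a pre-period of length 3 it cycles with period 6.
For k ≥ 4, u(k) depends only on (k - 4) mod 6. (85 - 4) mod 6 = 3, so u(85) = u(7) = 40.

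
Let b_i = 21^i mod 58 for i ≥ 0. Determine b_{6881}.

b_0 = 1, b_1 = 21, b_2 = 35, b_3 = 39, b_4 = 7, b_5 = 31, b_6 = 13, b_7 = 41, b_8 = 49, b_9 = 43, b_{10} = 33, b_{11} = 55, b_{12} = 53, b_{13} = 11, b_{14} = 57, b_{15} = 37, b_{16} = 23, b_{17} = 19, b_{18} = 51, b_{19} = 27, b_{20} = 45, b_{21} = 17, b_{22} = 9, b_{23} = 15, b_{24} = 25, b_{25} = 3, b_{26} = 5, b_{27} = 47, b_{28} = 1.
Since b_{28} = b_0 = 1, the sequence is periodic with period 28.
(6881 - 0) mod 28 = 21, so b_{6881} = b_{21} = 17.

17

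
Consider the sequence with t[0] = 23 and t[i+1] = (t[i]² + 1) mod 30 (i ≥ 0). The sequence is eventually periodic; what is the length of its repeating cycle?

6

Listing terms: t[0] = 23,  t[1] = 20,  t[2] = 11,  t[3] = 2,  t[4] = 5,  t[5] = 26,  t[6] = 17,  t[7] = 20.
Since t[7] = t[1] = 20, the sequence is eventually periodic: after a pre-period of length 1 it cycles with period 6.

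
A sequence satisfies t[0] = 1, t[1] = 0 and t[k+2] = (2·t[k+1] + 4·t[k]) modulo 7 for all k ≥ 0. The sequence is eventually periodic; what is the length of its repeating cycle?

We have t[0] = 1, t[1] = 0, t[2] = 4, t[3] = 1, t[4] = 4, t[5] = 5, t[6] = 5, t[7] = 2, t[8] = 3, t[9] = 0, t[10] = 5, t[11] = 3, t[12] = 5, t[13] = 1, t[14] = 1, t[15] = 6, t[16] = 2, t[17] = 0, t[18] = 1, t[19] = 2, t[20] = 1, t[21] = 3, t[22] = 3, t[23] = 4, t[24] = 6, t[25] = 0, t[26] = 3, t[27] = 6, t[28] = 3, t[29] = 2, t[30] = 2, t[31] = 5, t[32] = 4, t[33] = 0, t[34] = 2, t[35] = 4, t[36] = 2, t[37] = 6, t[38] = 6, t[39] = 1, t[40] = 5, t[41] = 0, t[42] = 6, t[43] = 5, t[44] = 6, t[45] = 4, t[46] = 4, t[47] = 3, t[48] = 1, t[49] = 0.
Since (t[48], t[49]) = (t[0], t[1]) = (1, 0) (two consecutive terms determine the rest), the sequence is periodic with period 48.

48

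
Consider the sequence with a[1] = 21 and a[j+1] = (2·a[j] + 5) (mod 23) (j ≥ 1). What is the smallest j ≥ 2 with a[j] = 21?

12

Listing terms: a[1] = 21, a[2] = 1, a[3] = 7, a[4] = 19, a[5] = 20, a[6] = 22, a[7] = 3, a[8] = 11, a[9] = 4, a[10] = 13, a[11] = 8, a[12] = 21.
The sequence repeats with period 11.
The value 21 next appears (with j ≥ 2) at a[12].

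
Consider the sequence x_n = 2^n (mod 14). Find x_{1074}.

8

x_1 = 2,  x_2 = 4,  x_3 = 8,  x_4 = 2.
Since x_4 = x_1 = 2, the sequence is periodic with period 3.
So x_{1074} = x_{1 + ((1074-1) mod 3)} = x_3 = 8.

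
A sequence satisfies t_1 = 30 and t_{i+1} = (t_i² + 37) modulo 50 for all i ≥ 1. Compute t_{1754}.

Computing terms: t_1 = 30, t_2 = 37, t_3 = 6, t_4 = 23, t_5 = 16, t_6 = 43, t_7 = 36, t_8 = 33, t_9 = 26, t_{10} = 13, t_{11} = 6.
Since t_{11} = t_3 = 6, the sequence is eventually periodic: after a pre-period of length 2 it cycles with period 8.
For i ≥ 3, t_i depends only on (i - 3) mod 8. (1754 - 3) mod 8 = 7, so t_{1754} = t_{10} = 13.

13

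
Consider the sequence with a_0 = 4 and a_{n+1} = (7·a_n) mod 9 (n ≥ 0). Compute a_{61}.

Computing terms: a_0 = 4; a_1 = 1; a_2 = 7; a_3 = 4.
The sequence repeats with period 3.
(61 - 0) mod 3 = 1, so a_{61} = a_1 = 1.

1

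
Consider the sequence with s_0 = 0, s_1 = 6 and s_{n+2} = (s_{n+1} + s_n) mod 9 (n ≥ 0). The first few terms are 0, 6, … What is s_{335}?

s_0 = 0,  s_1 = 6,  s_2 = 6,  s_3 = 3,  s_4 = 0,  s_5 = 3,  s_6 = 3,  s_7 = 6,  s_8 = 0,  s_9 = 6.
The sequence repeats with period 8.
So s_{335} = s_{0 + ((335-0) mod 8)} = s_7 = 6.

6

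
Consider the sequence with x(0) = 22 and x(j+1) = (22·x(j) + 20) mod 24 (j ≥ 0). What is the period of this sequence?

x(0) = 22, x(1) = 0, x(2) = 20, x(3) = 4, x(4) = 12, x(5) = 20.
Since x(5) = x(2) = 20, the sequence is eventually periodic: after a pre-period of length 2 it cycles with period 3.

3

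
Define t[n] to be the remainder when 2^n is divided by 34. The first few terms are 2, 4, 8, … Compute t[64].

We have t[1] = 2,  t[2] = 4,  t[3] = 8,  t[4] = 16,  t[5] = 32,  t[6] = 30,  t[7] = 26,  t[8] = 18,  t[9] = 2.
Since t[9] = t[1] = 2, the sequence is periodic with period 8.
So t[64] = t[1 + ((64-1) mod 8)] = t[8] = 18.

18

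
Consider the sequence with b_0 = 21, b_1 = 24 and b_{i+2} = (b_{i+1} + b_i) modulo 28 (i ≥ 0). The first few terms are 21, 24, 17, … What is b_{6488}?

21

We have b_0 = 21, b_1 = 24, b_2 = 17, b_3 = 13, b_4 = 2, b_5 = 15, b_6 = 17, b_7 = 4, b_8 = 21, b_9 = 25, b_{10} = 18, b_{11} = 15, b_{12} = 5, b_{13} = 20, b_{14} = 25, b_{15} = 17, b_{16} = 14, b_{17} = 3, b_{18} = 17, b_{19} = 20, b_{20} = 9, b_{21} = 1, b_{22} = 10, b_{23} = 11, b_{24} = 21, b_{25} = 4, b_{26} = 25, b_{27} = 1, b_{28} = 26, b_{29} = 27, b_{30} = 25, b_{31} = 24, b_{32} = 21, b_{33} = 17, b_{34} = 10, b_{35} = 27, b_{36} = 9, b_{37} = 8, b_{38} = 17, b_{39} = 25, b_{40} = 14, b_{41} = 11, b_{42} = 25, b_{43} = 8, b_{44} = 5, b_{45} = 13, b_{46} = 18, b_{47} = 3, b_{48} = 21, b_{49} = 24.
The sequence repeats with period 48.
So b_{6488} = b_{0 + ((6488-0) mod 48)} = b_8 = 21.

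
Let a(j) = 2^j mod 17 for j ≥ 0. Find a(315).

We have a(0) = 1,  a(1) = 2,  a(2) = 4,  a(3) = 8,  a(4) = 16,  a(5) = 15,  a(6) = 13,  a(7) = 9,  a(8) = 1.
Since a(8) = a(0) = 1, the sequence is periodic with period 8.
So a(315) = a(0 + ((315-0) mod 8)) = a(3) = 8.

8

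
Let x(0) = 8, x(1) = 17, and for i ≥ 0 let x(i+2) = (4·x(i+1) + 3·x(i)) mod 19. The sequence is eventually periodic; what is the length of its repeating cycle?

x(0) = 8; x(1) = 17; x(2) = 16; x(3) = 1; x(4) = 14; x(5) = 2; x(6) = 12; x(7) = 16; x(8) = 5; x(9) = 11; x(10) = 2; x(11) = 3; x(12) = 18; x(13) = 5; x(14) = 17; x(15) = 7; x(16) = 3; x(17) = 14; x(18) = 8; x(19) = 17.
Since (x(18), x(19)) = (x(0), x(1)) = (8, 17) (two consecutive terms determine the rest), the sequence is periodic with period 18.

18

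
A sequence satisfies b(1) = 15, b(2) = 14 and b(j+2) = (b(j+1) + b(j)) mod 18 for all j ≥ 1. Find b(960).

17

b(1) = 15,  b(2) = 14,  b(3) = 11,  b(4) = 7,  b(5) = 0,  b(6) = 7,  b(7) = 7,  b(8) = 14,  b(9) = 3,  b(10) = 17,  b(11) = 2,  b(12) = 1,  b(13) = 3,  b(14) = 4,  b(15) = 7,  b(16) = 11,  b(17) = 0,  b(18) = 11,  b(19) = 11,  b(20) = 4,  b(21) = 15,  b(22) = 1,  b(23) = 16,  b(24) = 17,  b(25) = 15,  b(26) = 14.
Since (b(25), b(26)) = (b(1), b(2)) = (15, 14) (two consecutive terms determine the rest), the sequence is periodic with period 24.
So b(960) = b(1 + ((960-1) mod 24)) = b(24) = 17.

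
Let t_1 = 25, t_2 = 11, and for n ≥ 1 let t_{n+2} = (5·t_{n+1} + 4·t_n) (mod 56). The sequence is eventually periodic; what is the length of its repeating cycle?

48

Listing terms: t_1 = 25, t_2 = 11, t_3 = 43, t_4 = 35, t_5 = 11, t_6 = 27, t_7 = 11, t_8 = 51, t_9 = 19, t_{10} = 19, t_{11} = 3, t_{12} = 35, t_{13} = 19, t_{14} = 11, t_{15} = 19, t_{16} = 27, t_{17} = 43, t_{18} = 43, t_{19} = 51, t_{20} = 35, t_{21} = 43, t_{22} = 19, t_{23} = 43, t_{24} = 11, t_{25} = 3, t_{26} = 3, t_{27} = 27, t_{28} = 35, t_{29} = 3, t_{30} = 43, t_{31} = 3, t_{32} = 19, t_{33} = 51, t_{34} = 51, t_{35} = 11, t_{36} = 35, t_{37} = 51, t_{38} = 3, t_{39} = 51, t_{40} = 43, t_{41} = 27, t_{42} = 27, t_{43} = 19, t_{44} = 35, t_{45} = 27, t_{46} = 51, t_{47} = 27, t_{48} = 3, t_{49} = 11, t_{50} = 11, t_{51} = 43.
Since (t_{50}, t_{51}) = (t_2, t_3) = (11, 43) (two consecutive terms determine the rest), the sequence is eventually periodic: after a pre-period of length 1 it cycles with period 48.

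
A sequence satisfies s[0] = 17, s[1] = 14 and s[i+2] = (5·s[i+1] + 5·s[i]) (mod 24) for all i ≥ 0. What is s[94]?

8

Listing terms: s[0] = 17,  s[1] = 14,  s[2] = 11,  s[3] = 5,  s[4] = 8,  s[5] = 17,  s[6] = 5,  s[7] = 14,  s[8] = 23,  s[9] = 17,  s[10] = 8,  s[11] = 5,  s[12] = 17,  s[13] = 14.
Since (s[12], s[13]) = (s[0], s[1]) = (17, 14) (two consecutive terms determine the rest), the sequence is periodic with period 12.
(94 - 0) mod 12 = 10, so s[94] = s[10] = 8.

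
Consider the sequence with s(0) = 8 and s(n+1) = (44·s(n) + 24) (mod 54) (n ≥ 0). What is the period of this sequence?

s(0) = 8; s(1) = 52; s(2) = 44; s(3) = 16; s(4) = 26; s(5) = 34; s(6) = 8.
The sequence repeats with period 6.

6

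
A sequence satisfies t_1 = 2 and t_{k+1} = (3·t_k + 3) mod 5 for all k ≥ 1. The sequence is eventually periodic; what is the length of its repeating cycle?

We have t_1 = 2, t_2 = 4, t_3 = 0, t_4 = 3, t_5 = 2.
Since t_5 = t_1 = 2, the sequence is periodic with period 4.

4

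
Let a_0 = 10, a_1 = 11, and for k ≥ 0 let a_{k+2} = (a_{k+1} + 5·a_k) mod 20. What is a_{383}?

1

Listing terms: a_0 = 10,  a_1 = 11,  a_2 = 1,  a_3 = 16,  a_4 = 1,  a_5 = 1,  a_6 = 6,  a_7 = 11,  a_8 = 1.
Since (a_7, a_8) = (a_1, a_2) = (11, 1) (two consecutive terms determine the rest), the sequence is eventually periodic: after a pre-period of length 1 it cycles with period 6.
For k ≥ 1, a_k depends only on (k - 1) mod 6. (383 - 1) mod 6 = 4, so a_{383} = a_5 = 1.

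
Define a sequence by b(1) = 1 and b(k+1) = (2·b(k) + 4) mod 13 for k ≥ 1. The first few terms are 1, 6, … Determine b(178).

8

We have b(1) = 1; b(2) = 6; b(3) = 3; b(4) = 10; b(5) = 11; b(6) = 0; b(7) = 4; b(8) = 12; b(9) = 2; b(10) = 8; b(11) = 7; b(12) = 5; b(13) = 1.
Since b(13) = b(1) = 1, the sequence is periodic with period 12.
So b(178) = b(1 + ((178-1) mod 12)) = b(10) = 8.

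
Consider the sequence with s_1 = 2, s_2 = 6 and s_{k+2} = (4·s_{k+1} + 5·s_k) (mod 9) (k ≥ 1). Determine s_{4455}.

We have s_1 = 2,  s_2 = 6,  s_3 = 7,  s_4 = 4,  s_5 = 6,  s_6 = 8,  s_7 = 8,  s_8 = 0,  s_9 = 4,  s_{10} = 7,  s_{11} = 3,  s_{12} = 2,  s_{13} = 5,  s_{14} = 3,  s_{15} = 1,  s_{16} = 1,  s_{17} = 0,  s_{18} = 5,  s_{19} = 2,  s_{20} = 6.
The sequence repeats with period 18.
So s_{4455} = s_{1 + ((4455-1) mod 18)} = s_9 = 4.

4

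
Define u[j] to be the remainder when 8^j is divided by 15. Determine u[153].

8

Computing terms: u[0] = 1, u[1] = 8, u[2] = 4, u[3] = 2, u[4] = 1.
The sequence repeats with period 4.
So u[153] = u[0 + ((153-0) mod 4)] = u[1] = 8.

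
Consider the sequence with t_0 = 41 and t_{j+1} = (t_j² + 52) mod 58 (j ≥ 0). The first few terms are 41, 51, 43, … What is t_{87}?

Computing terms: t_0 = 41; t_1 = 51; t_2 = 43; t_3 = 45; t_4 = 47; t_5 = 57; t_6 = 53; t_7 = 19; t_8 = 7; t_9 = 43.
Since t_9 = t_2 = 43, the sequence is eventually periodic: after a pre-period of length 2 it cycles with period 7.
For j ≥ 2, t_j depends only on (j - 2) mod 7. (87 - 2) mod 7 = 1, so t_{87} = t_3 = 45.

45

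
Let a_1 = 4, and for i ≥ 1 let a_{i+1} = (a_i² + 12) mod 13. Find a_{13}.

8

We have a_1 = 4; a_2 = 2; a_3 = 3; a_4 = 8; a_5 = 11; a_6 = 3.
Since a_6 = a_3 = 3, the sequence is eventually periodic: after a pre-period of length 2 it cycles with period 3.
For i ≥ 3, a_i depends only on (i - 3) mod 3. (13 - 3) mod 3 = 1, so a_{13} = a_4 = 8.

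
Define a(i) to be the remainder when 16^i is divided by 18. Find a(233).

4

Listing terms: a(0) = 1,  a(1) = 16,  a(2) = 4,  a(3) = 10,  a(4) = 16.
Since a(4) = a(1) = 16, the sequence is eventually periodic: after a pre-period of length 1 it cycles with period 3.
For i ≥ 1, a(i) depends only on (i - 1) mod 3. (233 - 1) mod 3 = 1, so a(233) = a(2) = 4.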